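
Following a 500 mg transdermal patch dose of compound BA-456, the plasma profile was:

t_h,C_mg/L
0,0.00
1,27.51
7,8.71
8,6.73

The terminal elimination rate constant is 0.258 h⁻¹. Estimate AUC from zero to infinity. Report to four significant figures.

AUC = 156.2 mg/L·h

Trapezoidal AUC_0→8:
  [0→1]: (0.00+27.51)/2 × 1 = 13.755
  [1→7]: (27.51+8.71)/2 × 6 = 108.66
  [7→8]: (8.71+6.73)/2 × 1 = 7.72
  Sum = 130.135 mg/L·h
Extrapolated tail: C_last / k_e = 6.73 / 0.258 = 26.085
AUC_0→∞ = 130.135 + 26.085 = 156.22 mg/L·h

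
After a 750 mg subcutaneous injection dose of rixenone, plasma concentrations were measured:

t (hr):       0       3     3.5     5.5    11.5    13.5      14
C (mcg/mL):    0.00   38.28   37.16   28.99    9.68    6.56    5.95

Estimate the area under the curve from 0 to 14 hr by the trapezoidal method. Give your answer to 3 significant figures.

Trapezoidal AUC_0→14:
  [0→3]: (0.00+38.28)/2 × 3 = 57.42
  [3→3.5]: (38.28+37.16)/2 × 0.5 = 18.86
  [3.5→5.5]: (37.16+28.99)/2 × 2 = 66.15
  [5.5→11.5]: (28.99+9.68)/2 × 6 = 116.01
  [11.5→13.5]: (9.68+6.56)/2 × 2 = 16.24
  [13.5→14]: (6.56+5.95)/2 × 0.5 = 3.1275
  Sum = 277.8075 mcg/mL·hr

AUC = 278 mcg/mL·hr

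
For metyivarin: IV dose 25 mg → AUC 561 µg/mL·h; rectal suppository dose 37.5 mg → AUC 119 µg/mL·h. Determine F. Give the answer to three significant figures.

F = 0.141

F = (AUC_ev / D_ev) / (AUC_iv / D_iv)
  = (119/37.5) / (561/25)
  = 3.17333 / 22.44 = 0.1414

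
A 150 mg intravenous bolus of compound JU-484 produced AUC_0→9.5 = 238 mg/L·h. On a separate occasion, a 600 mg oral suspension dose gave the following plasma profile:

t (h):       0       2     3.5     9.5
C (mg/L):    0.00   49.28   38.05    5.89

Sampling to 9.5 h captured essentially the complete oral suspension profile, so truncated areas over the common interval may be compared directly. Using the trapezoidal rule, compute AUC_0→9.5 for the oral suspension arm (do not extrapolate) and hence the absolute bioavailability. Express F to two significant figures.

Trapezoidal AUC_0→9.5 (oral suspension):
  [0→2]: (0.00+49.28)/2 × 2 = 49.28
  [2→3.5]: (49.28+38.05)/2 × 1.5 = 65.4975
  [3.5→9.5]: (38.05+5.89)/2 × 6 = 131.82
  Sum = 246.5975 mg/L·h
F = (AUC_ev/D_ev)/(AUC_iv/D_iv) = (246.5975/600)/(238/150) = 0.410996/1.58667 = 0.2590

F = 0.26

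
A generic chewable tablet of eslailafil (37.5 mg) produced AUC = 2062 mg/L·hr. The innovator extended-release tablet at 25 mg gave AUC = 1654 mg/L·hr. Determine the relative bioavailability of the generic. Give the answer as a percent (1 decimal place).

F_rel = (AUC_test/D_test) / (AUC_ref/D_ref)
      = (2062/37.5) / (1654/25)
      = 54.9867 / 66.16 = 0.8311 = 83.11%

F_rel = 83.1%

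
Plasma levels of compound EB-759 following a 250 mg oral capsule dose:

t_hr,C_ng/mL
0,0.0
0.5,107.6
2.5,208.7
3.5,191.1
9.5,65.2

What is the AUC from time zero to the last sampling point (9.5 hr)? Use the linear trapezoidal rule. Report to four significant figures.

AUC = 1312 ng/mL·hr

Trapezoidal AUC_0→9.5:
  [0→0.5]: (0.0+107.6)/2 × 0.5 = 26.9
  [0.5→2.5]: (107.6+208.7)/2 × 2 = 316.3
  [2.5→3.5]: (208.7+191.1)/2 × 1 = 199.9
  [3.5→9.5]: (191.1+65.2)/2 × 6 = 768.9
  Sum = 1312.0 ng/mL·hr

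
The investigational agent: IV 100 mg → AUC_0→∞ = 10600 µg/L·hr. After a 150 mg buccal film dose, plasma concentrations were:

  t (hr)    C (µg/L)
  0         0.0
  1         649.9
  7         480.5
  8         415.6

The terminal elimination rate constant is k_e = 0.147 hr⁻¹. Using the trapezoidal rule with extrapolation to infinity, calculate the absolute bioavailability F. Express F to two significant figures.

Trapezoidal AUC_0→8 (buccal film):
  [0→1]: (0.0+649.9)/2 × 1 = 324.95
  [1→7]: (649.9+480.5)/2 × 6 = 3391.2
  [7→8]: (480.5+415.6)/2 × 1 = 448.05
  Sum = 4164.2 µg/L·hr
Tail: C_last/k_e = 415.6/0.147 = 2827.211
AUC_0→∞ (buccal film) = 4164.2 + 2827.211 = 6991.411 µg/L·hr
F = (AUC_ev/D_ev)/(AUC_iv/D_iv) = (6991.411/150)/(10600/100) = 46.6094/106 = 0.4397

F = 0.44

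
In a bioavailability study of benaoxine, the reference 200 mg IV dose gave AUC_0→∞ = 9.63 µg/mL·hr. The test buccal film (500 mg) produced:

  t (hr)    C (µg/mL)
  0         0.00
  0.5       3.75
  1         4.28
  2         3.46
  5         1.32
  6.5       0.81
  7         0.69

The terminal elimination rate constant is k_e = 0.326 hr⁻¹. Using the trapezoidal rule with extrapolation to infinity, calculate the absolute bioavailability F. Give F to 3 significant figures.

Trapezoidal AUC_0→7 (buccal film):
  [0→0.5]: (0.00+3.75)/2 × 0.5 = 0.9375
  [0.5→1]: (3.75+4.28)/2 × 0.5 = 2.0075
  [1→2]: (4.28+3.46)/2 × 1 = 3.87
  [2→5]: (3.46+1.32)/2 × 3 = 7.17
  [5→6.5]: (1.32+0.81)/2 × 1.5 = 1.5975
  [6.5→7]: (0.81+0.69)/2 × 0.5 = 0.375
  Sum = 15.9575 µg/mL·hr
Tail: C_last/k_e = 0.69/0.326 = 2.117
AUC_0→∞ (buccal film) = 15.9575 + 2.117 = 18.0745 µg/mL·hr
F = (AUC_ev/D_ev)/(AUC_iv/D_iv) = (18.0745/500)/(9.63/200) = 0.036149/0.04815 = 0.7508

F = 0.751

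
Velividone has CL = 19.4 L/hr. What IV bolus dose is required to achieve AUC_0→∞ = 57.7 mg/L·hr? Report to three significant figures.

Dose = 1120 mg

Dose_iv = CL × AUC_0→∞
     = 19.4 × 57.7 = 1119.38 mg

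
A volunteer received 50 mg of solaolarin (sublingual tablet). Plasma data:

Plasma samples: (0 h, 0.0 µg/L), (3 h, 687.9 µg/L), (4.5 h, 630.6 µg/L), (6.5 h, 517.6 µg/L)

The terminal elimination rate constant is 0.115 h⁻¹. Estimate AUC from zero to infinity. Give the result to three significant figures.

Trapezoidal AUC_0→6.5:
  [0→3]: (0.0+687.9)/2 × 3 = 1031.85
  [3→4.5]: (687.9+630.6)/2 × 1.5 = 988.875
  [4.5→6.5]: (630.6+517.6)/2 × 2 = 1148.2
  Sum = 3168.925 µg/L·h
Extrapolated tail: C_last / k_e = 517.6 / 0.115 = 4500.870
AUC_0→∞ = 3168.925 + 4500.870 = 7669.795 µg/L·h

AUC = 7670 µg/L·h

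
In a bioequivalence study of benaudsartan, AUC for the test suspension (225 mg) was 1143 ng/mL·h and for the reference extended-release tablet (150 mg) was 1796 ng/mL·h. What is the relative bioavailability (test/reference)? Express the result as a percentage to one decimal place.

F_rel = 42.4%

F_rel = (AUC_test/D_test) / (AUC_ref/D_ref)
      = (1143/225) / (1796/150)
      = 5.08 / 11.9733 = 0.4243 = 42.43%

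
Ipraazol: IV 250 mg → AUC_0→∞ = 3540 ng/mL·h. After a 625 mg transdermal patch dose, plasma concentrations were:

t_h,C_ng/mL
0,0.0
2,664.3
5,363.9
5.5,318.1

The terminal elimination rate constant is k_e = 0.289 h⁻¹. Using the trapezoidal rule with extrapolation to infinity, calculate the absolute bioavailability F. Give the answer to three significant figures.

F = 0.393

Trapezoidal AUC_0→5.5 (transdermal patch):
  [0→2]: (0.0+664.3)/2 × 2 = 664.3
  [2→5]: (664.3+363.9)/2 × 3 = 1542.3
  [5→5.5]: (363.9+318.1)/2 × 0.5 = 170.5
  Sum = 2377.1 ng/mL·h
Tail: C_last/k_e = 318.1/0.289 = 1100.692
AUC_0→∞ (transdermal patch) = 2377.1 + 1100.692 = 3477.792 ng/mL·h
F = (AUC_ev/D_ev)/(AUC_iv/D_iv) = (3477.792/625)/(3540/250) = 5.5644672/14.16 = 0.3930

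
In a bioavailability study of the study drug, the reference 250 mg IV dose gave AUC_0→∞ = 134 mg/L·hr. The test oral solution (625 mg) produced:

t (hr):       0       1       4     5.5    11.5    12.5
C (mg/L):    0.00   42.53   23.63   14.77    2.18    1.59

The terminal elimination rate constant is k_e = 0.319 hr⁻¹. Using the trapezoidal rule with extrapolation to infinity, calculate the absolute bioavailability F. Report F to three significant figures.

Trapezoidal AUC_0→12.5 (oral solution):
  [0→1]: (0.00+42.53)/2 × 1 = 21.265
  [1→4]: (42.53+23.63)/2 × 3 = 99.24
  [4→5.5]: (23.63+14.77)/2 × 1.5 = 28.8
  [5.5→11.5]: (14.77+2.18)/2 × 6 = 50.85
  [11.5→12.5]: (2.18+1.59)/2 × 1 = 1.885
  Sum = 202.04 mg/L·hr
Tail: C_last/k_e = 1.59/0.319 = 4.984
AUC_0→∞ (oral solution) = 202.04 + 4.984 = 207.024 mg/L·hr
F = (AUC_ev/D_ev)/(AUC_iv/D_iv) = (207.024/625)/(134/250) = 0.3312384/0.536 = 0.6180

F = 0.618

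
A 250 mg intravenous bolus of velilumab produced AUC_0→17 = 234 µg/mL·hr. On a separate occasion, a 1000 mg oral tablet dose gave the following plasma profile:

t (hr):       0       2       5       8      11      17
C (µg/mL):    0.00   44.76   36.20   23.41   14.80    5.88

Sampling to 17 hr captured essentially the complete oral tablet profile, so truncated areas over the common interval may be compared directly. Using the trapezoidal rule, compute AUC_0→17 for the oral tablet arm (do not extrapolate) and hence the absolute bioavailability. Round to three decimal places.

F = 0.401

Trapezoidal AUC_0→17 (oral tablet):
  [0→2]: (0.00+44.76)/2 × 2 = 44.76
  [2→5]: (44.76+36.20)/2 × 3 = 121.44
  [5→8]: (36.20+23.41)/2 × 3 = 89.415
  [8→11]: (23.41+14.80)/2 × 3 = 57.315
  [11→17]: (14.80+5.88)/2 × 6 = 62.04
  Sum = 374.97 µg/mL·hr
F = (AUC_ev/D_ev)/(AUC_iv/D_iv) = (374.97/1000)/(234/250) = 0.37497/0.936 = 0.4006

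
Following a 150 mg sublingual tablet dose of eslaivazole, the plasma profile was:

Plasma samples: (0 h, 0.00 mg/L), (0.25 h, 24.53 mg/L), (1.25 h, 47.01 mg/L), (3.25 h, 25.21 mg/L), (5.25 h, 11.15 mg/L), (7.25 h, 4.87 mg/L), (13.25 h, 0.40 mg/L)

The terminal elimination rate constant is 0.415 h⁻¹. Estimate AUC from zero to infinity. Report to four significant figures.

AUC = 180.2 mg/L·h

Trapezoidal AUC_0→13.25:
  [0→0.25]: (0.00+24.53)/2 × 0.25 = 3.06625
  [0.25→1.25]: (24.53+47.01)/2 × 1 = 35.77
  [1.25→3.25]: (47.01+25.21)/2 × 2 = 72.22
  [3.25→5.25]: (25.21+11.15)/2 × 2 = 36.36
  [5.25→7.25]: (11.15+4.87)/2 × 2 = 16.02
  [7.25→13.25]: (4.87+0.40)/2 × 6 = 15.81
  Sum = 179.24625 mg/L·h
Extrapolated tail: C_last / k_e = 0.40 / 0.415 = 0.964
AUC_0→∞ = 179.24625 + 0.964 = 180.21025 mg/L·h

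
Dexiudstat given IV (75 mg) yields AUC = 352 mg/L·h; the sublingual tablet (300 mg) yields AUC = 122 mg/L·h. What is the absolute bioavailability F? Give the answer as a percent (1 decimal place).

F = (AUC_ev / D_ev) / (AUC_iv / D_iv)
  = (122/300) / (352/75)
  = 0.406667 / 4.69333 = 0.0866
  = 8.66%

F = 8.7%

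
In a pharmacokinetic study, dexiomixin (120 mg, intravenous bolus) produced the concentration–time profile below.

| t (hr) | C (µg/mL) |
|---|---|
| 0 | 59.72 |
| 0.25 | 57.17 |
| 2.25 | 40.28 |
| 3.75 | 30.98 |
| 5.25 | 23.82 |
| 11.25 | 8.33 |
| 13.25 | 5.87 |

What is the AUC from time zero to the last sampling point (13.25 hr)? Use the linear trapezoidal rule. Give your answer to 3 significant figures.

Trapezoidal AUC_0→13.25:
  [0→0.25]: (59.72+57.17)/2 × 0.25 = 14.61125
  [0.25→2.25]: (57.17+40.28)/2 × 2 = 97.45
  [2.25→3.75]: (40.28+30.98)/2 × 1.5 = 53.445
  [3.75→5.25]: (30.98+23.82)/2 × 1.5 = 41.1
  [5.25→11.25]: (23.82+8.33)/2 × 6 = 96.45
  [11.25→13.25]: (8.33+5.87)/2 × 2 = 14.2
  Sum = 317.25625 µg/mL·hr

AUC = 317 µg/mL·hr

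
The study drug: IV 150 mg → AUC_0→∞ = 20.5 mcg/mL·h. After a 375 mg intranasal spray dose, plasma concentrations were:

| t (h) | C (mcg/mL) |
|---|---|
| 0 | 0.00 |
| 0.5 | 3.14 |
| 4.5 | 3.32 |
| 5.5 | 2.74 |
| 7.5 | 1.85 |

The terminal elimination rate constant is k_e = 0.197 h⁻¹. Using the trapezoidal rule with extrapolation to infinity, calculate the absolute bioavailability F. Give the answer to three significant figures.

F = 0.599

Trapezoidal AUC_0→7.5 (intranasal spray):
  [0→0.5]: (0.00+3.14)/2 × 0.5 = 0.785
  [0.5→4.5]: (3.14+3.32)/2 × 4 = 12.92
  [4.5→5.5]: (3.32+2.74)/2 × 1 = 3.03
  [5.5→7.5]: (2.74+1.85)/2 × 2 = 4.59
  Sum = 21.325 mcg/mL·h
Tail: C_last/k_e = 1.85/0.197 = 9.391
AUC_0→∞ (intranasal spray) = 21.325 + 9.391 = 30.716 mcg/mL·h
F = (AUC_ev/D_ev)/(AUC_iv/D_iv) = (30.716/375)/(20.5/150) = 0.0819093/0.136667 = 0.5993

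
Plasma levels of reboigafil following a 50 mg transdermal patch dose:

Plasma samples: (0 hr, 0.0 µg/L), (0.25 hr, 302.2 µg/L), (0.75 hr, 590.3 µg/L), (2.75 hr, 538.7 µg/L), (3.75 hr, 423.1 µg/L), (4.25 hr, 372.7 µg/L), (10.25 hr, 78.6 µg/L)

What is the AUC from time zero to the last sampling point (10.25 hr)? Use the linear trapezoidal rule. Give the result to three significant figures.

Trapezoidal AUC_0→10.25:
  [0→0.25]: (0.0+302.2)/2 × 0.25 = 37.775
  [0.25→0.75]: (302.2+590.3)/2 × 0.5 = 223.125
  [0.75→2.75]: (590.3+538.7)/2 × 2 = 1129.0
  [2.75→3.75]: (538.7+423.1)/2 × 1 = 480.9
  [3.75→4.25]: (423.1+372.7)/2 × 0.5 = 198.95
  [4.25→10.25]: (372.7+78.6)/2 × 6 = 1353.9
  Sum = 3423.65 µg/L·hr

AUC = 3420 µg/L·hr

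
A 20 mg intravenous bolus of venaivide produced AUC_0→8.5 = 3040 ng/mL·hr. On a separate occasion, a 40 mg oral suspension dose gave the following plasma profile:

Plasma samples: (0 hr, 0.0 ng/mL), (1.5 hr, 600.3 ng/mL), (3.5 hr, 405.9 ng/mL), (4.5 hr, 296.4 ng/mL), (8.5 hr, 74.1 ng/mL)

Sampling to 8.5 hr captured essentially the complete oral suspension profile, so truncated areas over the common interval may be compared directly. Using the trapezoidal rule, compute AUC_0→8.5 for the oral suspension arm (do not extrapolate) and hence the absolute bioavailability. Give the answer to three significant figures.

F = 0.419

Trapezoidal AUC_0→8.5 (oral suspension):
  [0→1.5]: (0.0+600.3)/2 × 1.5 = 450.225
  [1.5→3.5]: (600.3+405.9)/2 × 2 = 1006.2
  [3.5→4.5]: (405.9+296.4)/2 × 1 = 351.15
  [4.5→8.5]: (296.4+74.1)/2 × 4 = 741.0
  Sum = 2548.575 ng/mL·hr
F = (AUC_ev/D_ev)/(AUC_iv/D_iv) = (2548.575/40)/(3040/20) = 63.714375/152 = 0.4192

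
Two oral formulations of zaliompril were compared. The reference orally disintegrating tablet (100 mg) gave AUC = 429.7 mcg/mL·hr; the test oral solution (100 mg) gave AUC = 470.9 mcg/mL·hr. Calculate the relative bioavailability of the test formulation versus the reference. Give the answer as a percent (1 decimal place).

F_rel = 109.6%

F_rel = (AUC_test/D_test) / (AUC_ref/D_ref)
      = (470.9/100) / (429.7/100)
      = 4.709 / 4.297 = 1.0959 = 109.59%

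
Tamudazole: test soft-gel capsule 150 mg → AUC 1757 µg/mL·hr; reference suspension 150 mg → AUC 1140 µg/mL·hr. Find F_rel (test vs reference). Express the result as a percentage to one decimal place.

F_rel = (AUC_test/D_test) / (AUC_ref/D_ref)
      = (1757/150) / (1140/150)
      = 11.7133 / 7.6 = 1.5412 = 154.12%

F_rel = 154.1%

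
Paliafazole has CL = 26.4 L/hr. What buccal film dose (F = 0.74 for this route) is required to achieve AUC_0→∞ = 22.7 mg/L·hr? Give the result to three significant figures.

Dose = CL × AUC_0→∞ / F
     = 26.4 × 22.7 / 0.74 = 809.838 mg

Dose = 810 mg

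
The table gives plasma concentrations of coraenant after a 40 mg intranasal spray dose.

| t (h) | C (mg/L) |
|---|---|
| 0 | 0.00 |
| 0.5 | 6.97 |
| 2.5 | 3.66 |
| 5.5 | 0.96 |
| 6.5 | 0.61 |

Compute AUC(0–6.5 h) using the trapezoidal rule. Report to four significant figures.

Trapezoidal AUC_0→6.5:
  [0→0.5]: (0.00+6.97)/2 × 0.5 = 1.7425
  [0.5→2.5]: (6.97+3.66)/2 × 2 = 10.63
  [2.5→5.5]: (3.66+0.96)/2 × 3 = 6.93
  [5.5→6.5]: (0.96+0.61)/2 × 1 = 0.785
  Sum = 20.0875 mg/L·h

AUC = 20.09 mg/L·h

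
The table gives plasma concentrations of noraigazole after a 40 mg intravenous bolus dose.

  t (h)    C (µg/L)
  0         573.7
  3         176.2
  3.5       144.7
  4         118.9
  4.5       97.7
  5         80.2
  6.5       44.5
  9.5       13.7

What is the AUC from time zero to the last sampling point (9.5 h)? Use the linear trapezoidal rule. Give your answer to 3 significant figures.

AUC = 1550 µg/L·h

Trapezoidal AUC_0→9.5:
  [0→3]: (573.7+176.2)/2 × 3 = 1124.85
  [3→3.5]: (176.2+144.7)/2 × 0.5 = 80.225
  [3.5→4]: (144.7+118.9)/2 × 0.5 = 65.9
  [4→4.5]: (118.9+97.7)/2 × 0.5 = 54.15
  [4.5→5]: (97.7+80.2)/2 × 0.5 = 44.475
  [5→6.5]: (80.2+44.5)/2 × 1.5 = 93.525
  [6.5→9.5]: (44.5+13.7)/2 × 3 = 87.3
  Sum = 1550.425 µg/L·h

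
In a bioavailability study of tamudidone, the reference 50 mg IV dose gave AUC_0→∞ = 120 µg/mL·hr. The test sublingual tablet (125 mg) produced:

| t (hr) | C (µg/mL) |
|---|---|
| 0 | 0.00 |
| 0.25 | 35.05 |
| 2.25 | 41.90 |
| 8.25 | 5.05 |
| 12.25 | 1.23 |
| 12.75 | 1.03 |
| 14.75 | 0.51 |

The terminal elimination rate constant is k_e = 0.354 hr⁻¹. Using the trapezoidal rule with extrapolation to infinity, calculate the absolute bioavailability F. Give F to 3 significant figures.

Trapezoidal AUC_0→14.75 (sublingual tablet):
  [0→0.25]: (0.00+35.05)/2 × 0.25 = 4.38125
  [0.25→2.25]: (35.05+41.90)/2 × 2 = 76.95
  [2.25→8.25]: (41.90+5.05)/2 × 6 = 140.85
  [8.25→12.25]: (5.05+1.23)/2 × 4 = 12.56
  [12.25→12.75]: (1.23+1.03)/2 × 0.5 = 0.565
  [12.75→14.75]: (1.03+0.51)/2 × 2 = 1.54
  Sum = 236.84625 µg/mL·hr
Tail: C_last/k_e = 0.51/0.354 = 1.441
AUC_0→∞ (sublingual tablet) = 236.84625 + 1.441 = 238.28725 µg/mL·hr
F = (AUC_ev/D_ev)/(AUC_iv/D_iv) = (238.28725/125)/(120/50) = 1.906298/2.4 = 0.7943

F = 0.794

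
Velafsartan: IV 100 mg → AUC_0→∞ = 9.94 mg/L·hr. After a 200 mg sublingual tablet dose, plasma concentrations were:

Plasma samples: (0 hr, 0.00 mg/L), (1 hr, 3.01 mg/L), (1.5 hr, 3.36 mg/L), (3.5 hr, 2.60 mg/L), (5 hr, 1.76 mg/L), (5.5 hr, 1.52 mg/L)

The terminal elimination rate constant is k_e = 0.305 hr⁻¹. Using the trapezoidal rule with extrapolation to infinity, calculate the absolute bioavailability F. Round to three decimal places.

F = 0.912

Trapezoidal AUC_0→5.5 (sublingual tablet):
  [0→1]: (0.00+3.01)/2 × 1 = 1.505
  [1→1.5]: (3.01+3.36)/2 × 0.5 = 1.5925
  [1.5→3.5]: (3.36+2.60)/2 × 2 = 5.96
  [3.5→5]: (2.60+1.76)/2 × 1.5 = 3.27
  [5→5.5]: (1.76+1.52)/2 × 0.5 = 0.82
  Sum = 13.1475 mg/L·hr
Tail: C_last/k_e = 1.52/0.305 = 4.984
AUC_0→∞ (sublingual tablet) = 13.1475 + 4.984 = 18.1315 mg/L·hr
F = (AUC_ev/D_ev)/(AUC_iv/D_iv) = (18.1315/200)/(9.94/100) = 0.0906575/0.0994 = 0.9120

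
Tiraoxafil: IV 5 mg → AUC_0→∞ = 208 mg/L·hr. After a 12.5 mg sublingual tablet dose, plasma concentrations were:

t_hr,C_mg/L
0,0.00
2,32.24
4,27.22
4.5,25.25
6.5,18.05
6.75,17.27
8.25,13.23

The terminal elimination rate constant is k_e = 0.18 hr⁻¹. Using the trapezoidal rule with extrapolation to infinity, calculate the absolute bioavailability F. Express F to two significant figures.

F = 0.48

Trapezoidal AUC_0→8.25 (sublingual tablet):
  [0→2]: (0.00+32.24)/2 × 2 = 32.24
  [2→4]: (32.24+27.22)/2 × 2 = 59.46
  [4→4.5]: (27.22+25.25)/2 × 0.5 = 13.1175
  [4.5→6.5]: (25.25+18.05)/2 × 2 = 43.3
  [6.5→6.75]: (18.05+17.27)/2 × 0.25 = 4.415
  [6.75→8.25]: (17.27+13.23)/2 × 1.5 = 22.875
  Sum = 175.4075 mg/L·hr
Tail: C_last/k_e = 13.23/0.18 = 73.500
AUC_0→∞ (sublingual tablet) = 175.4075 + 73.500 = 248.9075 mg/L·hr
F = (AUC_ev/D_ev)/(AUC_iv/D_iv) = (248.9075/12.5)/(208/5) = 19.9126/41.6 = 0.4787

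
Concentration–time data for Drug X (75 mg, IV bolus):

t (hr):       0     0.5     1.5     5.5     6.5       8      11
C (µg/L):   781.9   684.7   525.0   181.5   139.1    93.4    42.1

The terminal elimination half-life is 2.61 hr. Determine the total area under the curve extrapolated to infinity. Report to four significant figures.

AUC = 3081 µg/L·hr

Trapezoidal AUC_0→11:
  [0→0.5]: (781.9+684.7)/2 × 0.5 = 366.65
  [0.5→1.5]: (684.7+525.0)/2 × 1 = 604.85
  [1.5→5.5]: (525.0+181.5)/2 × 4 = 1413.0
  [5.5→6.5]: (181.5+139.1)/2 × 1 = 160.3
  [6.5→8]: (139.1+93.4)/2 × 1.5 = 174.375
  [8→11]: (93.4+42.1)/2 × 3 = 203.25
  Sum = 2922.425 µg/L·hr
k_e = ln2 / t½ = 0.693147 / 2.61 = 0.2656 hr^-1
Extrapolated tail: C_last / k_e = 42.1 / 0.2656 = 158.509
AUC_0→∞ = 2922.425 + 158.509 = 3080.934 µg/L·hr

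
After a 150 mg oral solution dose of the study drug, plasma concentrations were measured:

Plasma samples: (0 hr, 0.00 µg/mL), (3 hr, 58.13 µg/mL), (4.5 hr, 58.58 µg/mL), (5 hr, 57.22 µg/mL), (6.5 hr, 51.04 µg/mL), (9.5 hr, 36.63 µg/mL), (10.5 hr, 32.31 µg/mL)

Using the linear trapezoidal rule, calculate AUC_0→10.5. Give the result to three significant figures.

Trapezoidal AUC_0→10.5:
  [0→3]: (0.00+58.13)/2 × 3 = 87.195
  [3→4.5]: (58.13+58.58)/2 × 1.5 = 87.5325
  [4.5→5]: (58.58+57.22)/2 × 0.5 = 28.95
  [5→6.5]: (57.22+51.04)/2 × 1.5 = 81.195
  [6.5→9.5]: (51.04+36.63)/2 × 3 = 131.505
  [9.5→10.5]: (36.63+32.31)/2 × 1 = 34.47
  Sum = 450.8475 µg/mL·hr

AUC = 451 µg/mL·hr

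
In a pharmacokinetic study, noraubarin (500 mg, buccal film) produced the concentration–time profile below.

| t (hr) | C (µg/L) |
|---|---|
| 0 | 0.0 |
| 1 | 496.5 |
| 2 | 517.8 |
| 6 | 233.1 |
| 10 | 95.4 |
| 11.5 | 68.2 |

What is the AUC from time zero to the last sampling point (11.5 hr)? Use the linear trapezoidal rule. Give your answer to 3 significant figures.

AUC = 3040 µg/L·hr

Trapezoidal AUC_0→11.5:
  [0→1]: (0.0+496.5)/2 × 1 = 248.25
  [1→2]: (496.5+517.8)/2 × 1 = 507.15
  [2→6]: (517.8+233.1)/2 × 4 = 1501.8
  [6→10]: (233.1+95.4)/2 × 4 = 657.0
  [10→11.5]: (95.4+68.2)/2 × 1.5 = 122.7
  Sum = 3036.9 µg/L·hr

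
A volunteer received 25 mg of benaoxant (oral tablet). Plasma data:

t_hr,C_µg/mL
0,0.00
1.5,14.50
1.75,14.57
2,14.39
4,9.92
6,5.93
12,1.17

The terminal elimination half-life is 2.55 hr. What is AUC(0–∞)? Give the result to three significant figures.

Trapezoidal AUC_0→12:
  [0→1.5]: (0.00+14.50)/2 × 1.5 = 10.875
  [1.5→1.75]: (14.50+14.57)/2 × 0.25 = 3.63375
  [1.75→2]: (14.57+14.39)/2 × 0.25 = 3.62
  [2→4]: (14.39+9.92)/2 × 2 = 24.31
  [4→6]: (9.92+5.93)/2 × 2 = 15.85
  [6→12]: (5.93+1.17)/2 × 6 = 21.3
  Sum = 79.58875 µg/mL·hr
k_e = ln2 / t½ = 0.693147 / 2.55 = 0.2718 hr^-1
Extrapolated tail: C_last / k_e = 1.17 / 0.2718 = 4.305
AUC_0→∞ = 79.58875 + 4.305 = 83.89375 µg/mL·hr

AUC = 83.9 µg/mL·hr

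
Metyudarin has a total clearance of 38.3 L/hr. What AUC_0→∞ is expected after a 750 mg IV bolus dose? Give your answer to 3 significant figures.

AUC_0→∞ = Dose_iv / CL
        = 750 / 38.3 = 19.5822 mg/L·hr

AUC = 19.6 mg/L·hr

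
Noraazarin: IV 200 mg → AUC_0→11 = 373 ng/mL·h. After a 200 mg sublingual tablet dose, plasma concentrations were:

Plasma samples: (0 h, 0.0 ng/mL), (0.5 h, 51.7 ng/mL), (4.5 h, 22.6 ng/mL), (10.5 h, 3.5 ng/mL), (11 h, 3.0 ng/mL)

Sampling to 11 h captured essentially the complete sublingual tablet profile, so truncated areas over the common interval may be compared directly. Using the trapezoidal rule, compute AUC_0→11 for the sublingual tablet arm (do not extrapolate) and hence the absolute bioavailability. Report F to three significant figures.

Trapezoidal AUC_0→11 (sublingual tablet):
  [0→0.5]: (0.0+51.7)/2 × 0.5 = 12.925
  [0.5→4.5]: (51.7+22.6)/2 × 4 = 148.6
  [4.5→10.5]: (22.6+3.5)/2 × 6 = 78.3
  [10.5→11]: (3.5+3.0)/2 × 0.5 = 1.625
  Sum = 241.45 ng/mL·h
F = (AUC_ev/D_ev)/(AUC_iv/D_iv) = (241.45/200)/(373/200) = 1.20725/1.865 = 0.6473

F = 0.647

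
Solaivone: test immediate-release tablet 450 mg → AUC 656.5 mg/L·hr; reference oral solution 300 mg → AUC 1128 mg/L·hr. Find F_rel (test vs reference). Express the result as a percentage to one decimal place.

F_rel = (AUC_test/D_test) / (AUC_ref/D_ref)
      = (656.5/450) / (1128/300)
      = 1.45889 / 3.76 = 0.3880 = 38.80%

F_rel = 38.8%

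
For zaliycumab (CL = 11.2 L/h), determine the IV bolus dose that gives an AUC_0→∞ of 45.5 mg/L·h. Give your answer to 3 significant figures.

Dose = 510 mg

Dose_iv = CL × AUC_0→∞
     = 11.2 × 45.5 = 509.6 mg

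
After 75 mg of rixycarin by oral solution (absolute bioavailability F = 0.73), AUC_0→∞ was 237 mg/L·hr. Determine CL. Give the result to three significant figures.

CL = F × Dose / AUC_0→∞
   = 0.73 × 75 / 237 = 0.231013 L/hr

CL = 0.231 L/hr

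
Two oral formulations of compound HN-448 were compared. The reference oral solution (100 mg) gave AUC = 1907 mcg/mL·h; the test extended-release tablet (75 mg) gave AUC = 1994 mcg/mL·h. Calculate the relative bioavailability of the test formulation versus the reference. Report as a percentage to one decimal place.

F_rel = (AUC_test/D_test) / (AUC_ref/D_ref)
      = (1994/75) / (1907/100)
      = 26.5867 / 19.07 = 1.3942 = 139.42%

F_rel = 139.4%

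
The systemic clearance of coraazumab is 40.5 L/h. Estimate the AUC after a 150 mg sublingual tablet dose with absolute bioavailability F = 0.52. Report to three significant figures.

AUC = 1.93 mg/L·h

AUC_0→∞ = F × Dose / CL
        = 0.52 × 150 / 40.5 = 1.92593 mg/L·h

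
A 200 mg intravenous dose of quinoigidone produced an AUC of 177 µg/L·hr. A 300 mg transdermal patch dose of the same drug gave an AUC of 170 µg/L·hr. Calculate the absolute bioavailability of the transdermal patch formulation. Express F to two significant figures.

F = (AUC_ev / D_ev) / (AUC_iv / D_iv)
  = (170/300) / (177/200)
  = 0.566667 / 0.885 = 0.6403

F = 0.64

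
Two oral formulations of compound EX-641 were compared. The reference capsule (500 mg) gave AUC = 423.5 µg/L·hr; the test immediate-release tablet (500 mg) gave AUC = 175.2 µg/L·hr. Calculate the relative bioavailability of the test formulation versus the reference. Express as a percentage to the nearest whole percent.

F_rel = 41%

F_rel = (AUC_test/D_test) / (AUC_ref/D_ref)
      = (175.2/500) / (423.5/500)
      = 0.3504 / 0.847 = 0.4137 = 41.37%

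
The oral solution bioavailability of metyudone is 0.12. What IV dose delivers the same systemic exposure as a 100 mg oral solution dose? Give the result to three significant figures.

D_iv = 12.0 mg

Systemic exposure from an extravascular dose = F × D_ev, so the equivalent IV dose is F × D_ev.
D_iv = F × D_ev = 0.12 × 100 = 12 mg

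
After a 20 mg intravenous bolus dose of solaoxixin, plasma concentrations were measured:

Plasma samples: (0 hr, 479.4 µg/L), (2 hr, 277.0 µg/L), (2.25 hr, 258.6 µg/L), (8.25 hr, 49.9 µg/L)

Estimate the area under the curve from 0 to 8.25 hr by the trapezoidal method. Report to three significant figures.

Trapezoidal AUC_0→8.25:
  [0→2]: (479.4+277.0)/2 × 2 = 756.4
  [2→2.25]: (277.0+258.6)/2 × 0.25 = 66.95
  [2.25→8.25]: (258.6+49.9)/2 × 6 = 925.5
  Sum = 1748.85 µg/L·hr

AUC = 1750 µg/L·hr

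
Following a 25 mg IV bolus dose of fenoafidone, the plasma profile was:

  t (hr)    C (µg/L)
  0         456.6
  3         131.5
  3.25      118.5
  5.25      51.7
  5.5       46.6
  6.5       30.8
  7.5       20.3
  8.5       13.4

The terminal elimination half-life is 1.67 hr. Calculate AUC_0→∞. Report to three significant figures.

Trapezoidal AUC_0→8.5:
  [0→3]: (456.6+131.5)/2 × 3 = 882.15
  [3→3.25]: (131.5+118.5)/2 × 0.25 = 31.25
  [3.25→5.25]: (118.5+51.7)/2 × 2 = 170.2
  [5.25→5.5]: (51.7+46.6)/2 × 0.25 = 12.2875
  [5.5→6.5]: (46.6+30.8)/2 × 1 = 38.7
  [6.5→7.5]: (30.8+20.3)/2 × 1 = 25.55
  [7.5→8.5]: (20.3+13.4)/2 × 1 = 16.85
  Sum = 1176.9875 µg/L·hr
k_e = ln2 / t½ = 0.693147 / 1.67 = 0.4151 hr^-1
Extrapolated tail: C_last / k_e = 13.4 / 0.4151 = 32.281
AUC_0→∞ = 1176.9875 + 32.281 = 1209.2685 µg/L·hr

AUC = 1210 µg/L·hr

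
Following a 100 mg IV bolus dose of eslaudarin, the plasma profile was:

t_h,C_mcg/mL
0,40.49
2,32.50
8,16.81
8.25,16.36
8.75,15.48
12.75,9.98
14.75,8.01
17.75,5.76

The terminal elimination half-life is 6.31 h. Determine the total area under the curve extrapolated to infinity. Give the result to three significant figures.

Trapezoidal AUC_0→17.75:
  [0→2]: (40.49+32.50)/2 × 2 = 72.99
  [2→8]: (32.50+16.81)/2 × 6 = 147.93
  [8→8.25]: (16.81+16.36)/2 × 0.25 = 4.14625
  [8.25→8.75]: (16.36+15.48)/2 × 0.5 = 7.96
  [8.75→12.75]: (15.48+9.98)/2 × 4 = 50.92
  [12.75→14.75]: (9.98+8.01)/2 × 2 = 17.99
  [14.75→17.75]: (8.01+5.76)/2 × 3 = 20.655
  Sum = 322.59125 mcg/mL·h
k_e = ln2 / t½ = 0.693147 / 6.31 = 0.1098 h^-1
Extrapolated tail: C_last / k_e = 5.76 / 0.1098 = 52.459
AUC_0→∞ = 322.59125 + 52.459 = 375.05025 mcg/mL·h

AUC = 375 mcg/mL·h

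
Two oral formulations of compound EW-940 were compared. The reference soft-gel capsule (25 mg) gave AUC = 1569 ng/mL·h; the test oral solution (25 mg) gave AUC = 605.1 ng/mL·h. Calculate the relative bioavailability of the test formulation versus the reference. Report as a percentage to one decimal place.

F_rel = (AUC_test/D_test) / (AUC_ref/D_ref)
      = (605.1/25) / (1569/25)
      = 24.204 / 62.76 = 0.3857 = 38.57%

F_rel = 38.6%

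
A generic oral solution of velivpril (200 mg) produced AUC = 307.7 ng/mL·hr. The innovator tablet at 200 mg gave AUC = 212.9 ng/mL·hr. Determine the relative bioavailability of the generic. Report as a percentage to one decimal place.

F_rel = (AUC_test/D_test) / (AUC_ref/D_ref)
      = (307.7/200) / (212.9/200)
      = 1.5385 / 1.0645 = 1.4453 = 144.53%

F_rel = 144.5%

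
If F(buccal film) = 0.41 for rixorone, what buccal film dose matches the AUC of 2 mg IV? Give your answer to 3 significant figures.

D_buccal = 4.88 mg

For equal systemic exposure: F × D_ev = D_iv
D_ev = D_iv / F = 2 / 0.41 = 4.87805 mg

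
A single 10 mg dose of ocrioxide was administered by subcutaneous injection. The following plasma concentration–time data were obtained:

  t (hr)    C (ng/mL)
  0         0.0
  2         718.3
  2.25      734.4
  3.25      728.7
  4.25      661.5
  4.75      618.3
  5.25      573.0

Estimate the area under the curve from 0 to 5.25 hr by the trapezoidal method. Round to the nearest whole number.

AUC = 2944 ng/mL·hr

Trapezoidal AUC_0→5.25:
  [0→2]: (0.0+718.3)/2 × 2 = 718.3
  [2→2.25]: (718.3+734.4)/2 × 0.25 = 181.5875
  [2.25→3.25]: (734.4+728.7)/2 × 1 = 731.55
  [3.25→4.25]: (728.7+661.5)/2 × 1 = 695.1
  [4.25→4.75]: (661.5+618.3)/2 × 0.5 = 319.95
  [4.75→5.25]: (618.3+573.0)/2 × 0.5 = 297.825
  Sum = 2944.3125 ng/mL·hr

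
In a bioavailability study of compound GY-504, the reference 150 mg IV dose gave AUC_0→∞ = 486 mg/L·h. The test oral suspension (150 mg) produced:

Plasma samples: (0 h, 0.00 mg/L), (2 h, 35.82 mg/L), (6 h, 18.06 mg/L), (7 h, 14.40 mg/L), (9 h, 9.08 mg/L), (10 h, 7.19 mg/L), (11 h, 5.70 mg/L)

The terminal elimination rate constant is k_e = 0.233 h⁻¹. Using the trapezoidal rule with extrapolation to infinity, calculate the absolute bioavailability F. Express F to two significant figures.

Trapezoidal AUC_0→11 (oral suspension):
  [0→2]: (0.00+35.82)/2 × 2 = 35.82
  [2→6]: (35.82+18.06)/2 × 4 = 107.76
  [6→7]: (18.06+14.40)/2 × 1 = 16.23
  [7→9]: (14.40+9.08)/2 × 2 = 23.48
  [9→10]: (9.08+7.19)/2 × 1 = 8.135
  [10→11]: (7.19+5.70)/2 × 1 = 6.445
  Sum = 197.87 mg/L·h
Tail: C_last/k_e = 5.70/0.233 = 24.464
AUC_0→∞ (oral suspension) = 197.87 + 24.464 = 222.334 mg/L·h
F = (AUC_ev/D_ev)/(AUC_iv/D_iv) = (222.334/150)/(486/150) = 1.48223/3.24 = 0.4575

F = 0.46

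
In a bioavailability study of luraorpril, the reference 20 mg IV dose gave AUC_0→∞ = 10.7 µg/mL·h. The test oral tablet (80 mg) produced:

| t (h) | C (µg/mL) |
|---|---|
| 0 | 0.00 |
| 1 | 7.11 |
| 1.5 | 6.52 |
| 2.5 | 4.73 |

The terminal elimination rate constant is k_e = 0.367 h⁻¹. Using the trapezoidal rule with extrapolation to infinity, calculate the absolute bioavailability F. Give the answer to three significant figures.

F = 0.595

Trapezoidal AUC_0→2.5 (oral tablet):
  [0→1]: (0.00+7.11)/2 × 1 = 3.555
  [1→1.5]: (7.11+6.52)/2 × 0.5 = 3.4075
  [1.5→2.5]: (6.52+4.73)/2 × 1 = 5.625
  Sum = 12.5875 µg/mL·h
Tail: C_last/k_e = 4.73/0.367 = 12.888
AUC_0→∞ (oral tablet) = 12.5875 + 12.888 = 25.4755 µg/mL·h
F = (AUC_ev/D_ev)/(AUC_iv/D_iv) = (25.4755/80)/(10.7/20) = 0.31844375/0.535 = 0.5952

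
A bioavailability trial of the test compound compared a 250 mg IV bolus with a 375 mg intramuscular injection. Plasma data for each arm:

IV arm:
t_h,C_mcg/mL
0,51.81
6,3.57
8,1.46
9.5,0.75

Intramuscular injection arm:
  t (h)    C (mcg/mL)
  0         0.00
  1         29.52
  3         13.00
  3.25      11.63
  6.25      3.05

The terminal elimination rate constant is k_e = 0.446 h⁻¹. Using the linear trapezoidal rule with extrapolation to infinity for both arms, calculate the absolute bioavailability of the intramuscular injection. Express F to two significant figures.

Trapezoidal AUC_0→9.5 (IV):
  [0→6]: (51.81+3.57)/2 × 6 = 166.14
  [6→8]: (3.57+1.46)/2 × 2 = 5.03
  [8→9.5]: (1.46+0.75)/2 × 1.5 = 1.6575
  Sum = 172.8275 mcg/mL·h
IV tail: 0.75/0.446 = 1.682; AUC_iv,0→∞ = 172.8275 + 1.682 = 174.5095 mcg/mL·h
Trapezoidal AUC_0→6.25 (intramuscular injection):
  [0→1]: (0.00+29.52)/2 × 1 = 14.76
  [1→3]: (29.52+13.00)/2 × 2 = 42.52
  [3→3.25]: (13.00+11.63)/2 × 0.25 = 3.07875
  [3.25→6.25]: (11.63+3.05)/2 × 3 = 22.02
  Sum = 82.37875 mcg/mL·h
intramuscular injection tail: 3.05/0.446 = 6.839; AUC_ev,0→∞ = 82.37875 + 6.839 = 89.21775 mcg/mL·h
F = (AUC_ev/D_ev)/(AUC_iv/D_iv) = (89.21775/375)/(174.5095/250) = 0.237914/0.698038 = 0.3408

F = 0.34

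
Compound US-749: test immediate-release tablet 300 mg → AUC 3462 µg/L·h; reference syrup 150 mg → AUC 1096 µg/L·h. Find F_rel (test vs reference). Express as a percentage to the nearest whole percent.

F_rel = (AUC_test/D_test) / (AUC_ref/D_ref)
      = (3462/300) / (1096/150)
      = 11.54 / 7.30667 = 1.5794 = 157.94%

F_rel = 158%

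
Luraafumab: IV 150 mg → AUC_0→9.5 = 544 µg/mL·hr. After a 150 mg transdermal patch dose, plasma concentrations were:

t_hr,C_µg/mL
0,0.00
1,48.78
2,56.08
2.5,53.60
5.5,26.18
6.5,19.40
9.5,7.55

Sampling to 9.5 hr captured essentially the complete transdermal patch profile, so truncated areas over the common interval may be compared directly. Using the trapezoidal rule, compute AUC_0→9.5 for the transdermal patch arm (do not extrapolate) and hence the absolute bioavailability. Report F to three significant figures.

Trapezoidal AUC_0→9.5 (transdermal patch):
  [0→1]: (0.00+48.78)/2 × 1 = 24.39
  [1→2]: (48.78+56.08)/2 × 1 = 52.43
  [2→2.5]: (56.08+53.60)/2 × 0.5 = 27.42
  [2.5→5.5]: (53.60+26.18)/2 × 3 = 119.67
  [5.5→6.5]: (26.18+19.40)/2 × 1 = 22.79
  [6.5→9.5]: (19.40+7.55)/2 × 3 = 40.425
  Sum = 287.125 µg/mL·hr
F = (AUC_ev/D_ev)/(AUC_iv/D_iv) = (287.125/150)/(544/150) = 1.91417/3.62667 = 0.5278

F = 0.528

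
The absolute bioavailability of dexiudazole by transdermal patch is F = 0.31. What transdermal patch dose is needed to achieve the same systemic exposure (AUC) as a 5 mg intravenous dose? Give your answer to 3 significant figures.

D_transdermal = 16.1 mg

For equal systemic exposure: F × D_ev = D_iv
D_ev = D_iv / F = 5 / 0.31 = 16.129 mg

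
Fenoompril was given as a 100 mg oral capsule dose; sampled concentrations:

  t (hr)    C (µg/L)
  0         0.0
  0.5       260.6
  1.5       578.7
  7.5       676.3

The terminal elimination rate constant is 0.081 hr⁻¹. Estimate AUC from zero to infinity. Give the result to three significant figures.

Trapezoidal AUC_0→7.5:
  [0→0.5]: (0.0+260.6)/2 × 0.5 = 65.15
  [0.5→1.5]: (260.6+578.7)/2 × 1 = 419.65
  [1.5→7.5]: (578.7+676.3)/2 × 6 = 3765.0
  Sum = 4249.8 µg/L·hr
Extrapolated tail: C_last / k_e = 676.3 / 0.081 = 8349.383
AUC_0→∞ = 4249.8 + 8349.383 = 12599.183 µg/L·hr

AUC = 12600 µg/L·hr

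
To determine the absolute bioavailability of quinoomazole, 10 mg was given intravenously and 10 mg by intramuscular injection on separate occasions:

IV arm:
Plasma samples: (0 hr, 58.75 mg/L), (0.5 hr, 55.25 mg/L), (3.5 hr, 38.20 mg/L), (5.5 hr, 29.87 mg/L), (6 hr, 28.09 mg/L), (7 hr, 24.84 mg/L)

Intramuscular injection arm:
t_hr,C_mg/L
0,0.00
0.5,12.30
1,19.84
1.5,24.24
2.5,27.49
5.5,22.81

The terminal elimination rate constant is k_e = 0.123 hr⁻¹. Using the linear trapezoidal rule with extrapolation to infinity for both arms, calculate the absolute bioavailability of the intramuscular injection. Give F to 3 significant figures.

F = 0.644

Trapezoidal AUC_0→7 (IV):
  [0→0.5]: (58.75+55.25)/2 × 0.5 = 28.5
  [0.5→3.5]: (55.25+38.20)/2 × 3 = 140.175
  [3.5→5.5]: (38.20+29.87)/2 × 2 = 68.07
  [5.5→6]: (29.87+28.09)/2 × 0.5 = 14.49
  [6→7]: (28.09+24.84)/2 × 1 = 26.465
  Sum = 277.7 mg/L·hr
IV tail: 24.84/0.123 = 201.951; AUC_iv,0→∞ = 277.7 + 201.951 = 479.651 mg/L·hr
Trapezoidal AUC_0→5.5 (intramuscular injection):
  [0→0.5]: (0.00+12.30)/2 × 0.5 = 3.075
  [0.5→1]: (12.30+19.84)/2 × 0.5 = 8.035
  [1→1.5]: (19.84+24.24)/2 × 0.5 = 11.02
  [1.5→2.5]: (24.24+27.49)/2 × 1 = 25.865
  [2.5→5.5]: (27.49+22.81)/2 × 3 = 75.45
  Sum = 123.445 mg/L·hr
intramuscular injection tail: 22.81/0.123 = 185.447; AUC_ev,0→∞ = 123.445 + 185.447 = 308.892 mg/L·hr
F = (AUC_ev/D_ev)/(AUC_iv/D_iv) = (308.892/10)/(479.651/10) = 30.8892/47.9651 = 0.6440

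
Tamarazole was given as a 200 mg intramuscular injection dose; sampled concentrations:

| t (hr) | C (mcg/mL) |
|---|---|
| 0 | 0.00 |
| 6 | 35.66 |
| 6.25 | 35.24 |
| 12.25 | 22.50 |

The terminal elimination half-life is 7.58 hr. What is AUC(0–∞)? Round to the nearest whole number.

Trapezoidal AUC_0→12.25:
  [0→6]: (0.00+35.66)/2 × 6 = 106.98
  [6→6.25]: (35.66+35.24)/2 × 0.25 = 8.8625
  [6.25→12.25]: (35.24+22.50)/2 × 6 = 173.22
  Sum = 289.0625 mcg/mL·hr
k_e = ln2 / t½ = 0.693147 / 7.58 = 0.0914 hr^-1
Extrapolated tail: C_last / k_e = 22.50 / 0.0914 = 246.171
AUC_0→∞ = 289.0625 + 246.171 = 535.2335 mcg/mL·hr

AUC = 535 mcg/mL·hr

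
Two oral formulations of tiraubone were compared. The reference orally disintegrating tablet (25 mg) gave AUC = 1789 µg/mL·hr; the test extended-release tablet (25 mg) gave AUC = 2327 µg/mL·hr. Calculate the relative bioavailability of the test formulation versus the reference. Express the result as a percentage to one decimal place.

F_rel = 130.1%

F_rel = (AUC_test/D_test) / (AUC_ref/D_ref)
      = (2327/25) / (1789/25)
      = 93.08 / 71.56 = 1.3007 = 130.07%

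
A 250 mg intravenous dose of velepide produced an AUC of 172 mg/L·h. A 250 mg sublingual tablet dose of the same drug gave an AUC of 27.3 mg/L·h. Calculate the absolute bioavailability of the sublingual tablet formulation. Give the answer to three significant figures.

F = (AUC_ev / D_ev) / (AUC_iv / D_iv)
  = (27.3/250) / (172/250)
  = 0.1092 / 0.688 = 0.1587

F = 0.159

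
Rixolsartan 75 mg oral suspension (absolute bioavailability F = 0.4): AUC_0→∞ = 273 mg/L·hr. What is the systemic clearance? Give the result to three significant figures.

CL = 0.110 L/hr

CL = F × Dose / AUC_0→∞
   = 0.4 × 75 / 273 = 0.10989 L/hr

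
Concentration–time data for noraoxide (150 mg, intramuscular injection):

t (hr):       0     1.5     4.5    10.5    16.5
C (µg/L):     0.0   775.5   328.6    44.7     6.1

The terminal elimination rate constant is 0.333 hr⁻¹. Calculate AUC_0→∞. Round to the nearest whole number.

AUC = 3528 µg/L·hr

Trapezoidal AUC_0→16.5:
  [0→1.5]: (0.0+775.5)/2 × 1.5 = 581.625
  [1.5→4.5]: (775.5+328.6)/2 × 3 = 1656.15
  [4.5→10.5]: (328.6+44.7)/2 × 6 = 1119.9
  [10.5→16.5]: (44.7+6.1)/2 × 6 = 152.4
  Sum = 3510.075 µg/L·hr
Extrapolated tail: C_last / k_e = 6.1 / 0.333 = 18.318
AUC_0→∞ = 3510.075 + 18.318 = 3528.393 µg/L·hr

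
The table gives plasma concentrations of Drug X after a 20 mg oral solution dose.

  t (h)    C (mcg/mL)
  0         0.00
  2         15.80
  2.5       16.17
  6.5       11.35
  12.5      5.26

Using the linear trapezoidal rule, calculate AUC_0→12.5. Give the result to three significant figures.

AUC = 129 mcg/mL·h

Trapezoidal AUC_0→12.5:
  [0→2]: (0.00+15.80)/2 × 2 = 15.8
  [2→2.5]: (15.80+16.17)/2 × 0.5 = 7.9925
  [2.5→6.5]: (16.17+11.35)/2 × 4 = 55.04
  [6.5→12.5]: (11.35+5.26)/2 × 6 = 49.83
  Sum = 128.6625 mcg/mL·h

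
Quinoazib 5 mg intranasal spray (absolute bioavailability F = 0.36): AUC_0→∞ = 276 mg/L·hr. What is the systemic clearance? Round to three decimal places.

CL = F × Dose / AUC_0→∞
   = 0.36 × 5 / 276 = 0.00652174 L/hr

CL = 0.007 L/hr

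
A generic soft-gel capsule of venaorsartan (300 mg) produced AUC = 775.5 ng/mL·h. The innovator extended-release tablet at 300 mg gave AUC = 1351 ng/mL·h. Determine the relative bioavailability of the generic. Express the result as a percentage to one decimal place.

F_rel = 57.4%

F_rel = (AUC_test/D_test) / (AUC_ref/D_ref)
      = (775.5/300) / (1351/300)
      = 2.585 / 4.50333 = 0.5740 = 57.40%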